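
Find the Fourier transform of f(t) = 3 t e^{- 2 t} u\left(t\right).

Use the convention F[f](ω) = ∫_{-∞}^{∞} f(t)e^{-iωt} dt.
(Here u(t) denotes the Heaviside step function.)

F(ω) = \frac{3}{\left(i \omega + 2\right)^{2}}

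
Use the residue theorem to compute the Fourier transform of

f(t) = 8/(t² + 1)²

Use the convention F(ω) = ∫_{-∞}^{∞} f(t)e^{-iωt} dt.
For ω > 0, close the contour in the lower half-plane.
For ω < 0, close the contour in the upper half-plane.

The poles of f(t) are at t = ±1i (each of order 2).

Let g(z) = f(z)e^{-iωz}; for large |z| the factor e^{-iωz} decays in the lower half-plane when ω > 0 and in the upper half-plane when ω < 0.

Case ω > 0 (lower half-plane, clockwise contour ⇒ F(ω) = -2πi·ΣRes):
  Res_{z = - i} g(z) = 2 i \left(\omega + 1\right) e^{- \omega} (pole of order 2)
  F(ω) = -2πi·ΣRes = 4 \pi \left(\omega + 1\right) e^{- \omega}

Case ω < 0 (upper half-plane, counterclockwise contour ⇒ F(ω) = +2πi·ΣRes):
  Res_{z = i} g(z) = 2 i \left(\omega - 1\right) e^{\omega} (pole of order 2)
  F(ω) = 2πi·ΣRes = 4 \pi \left(1 - \omega\right) e^{\omega}

Both cases combine into a single formula in |ω|:

F(ω) = 4 \pi \left(\left|{\omega}\right| + 1\right) e^{- \left|{\omega}\right|}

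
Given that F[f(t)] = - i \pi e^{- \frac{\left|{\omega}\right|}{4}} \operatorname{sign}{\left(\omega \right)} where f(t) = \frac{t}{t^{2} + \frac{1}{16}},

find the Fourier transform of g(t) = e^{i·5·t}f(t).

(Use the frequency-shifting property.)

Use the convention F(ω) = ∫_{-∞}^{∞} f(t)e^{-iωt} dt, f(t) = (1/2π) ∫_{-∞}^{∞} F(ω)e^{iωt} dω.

F[g](ω) = - i \pi e^{- \frac{\left|{\omega - 5}\right|}{4}} \operatorname{sign}{\left(\omega - 5 \right)}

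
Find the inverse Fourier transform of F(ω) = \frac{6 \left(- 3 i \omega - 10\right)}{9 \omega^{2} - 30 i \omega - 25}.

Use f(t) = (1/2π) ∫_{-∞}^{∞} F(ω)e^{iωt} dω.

f(t) = 2 \left(\frac{5 t}{3} + 1\right) e^{- \frac{5 t}{3}} u\left(t\right)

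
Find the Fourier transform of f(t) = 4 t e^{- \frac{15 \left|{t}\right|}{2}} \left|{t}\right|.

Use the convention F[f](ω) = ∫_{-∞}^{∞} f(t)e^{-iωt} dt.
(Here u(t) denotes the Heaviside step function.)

F(ω) = \frac{256 i \omega \left(4 \omega^{2} - 675\right)}{\left(4 \omega^{2} + 225\right)^{3}}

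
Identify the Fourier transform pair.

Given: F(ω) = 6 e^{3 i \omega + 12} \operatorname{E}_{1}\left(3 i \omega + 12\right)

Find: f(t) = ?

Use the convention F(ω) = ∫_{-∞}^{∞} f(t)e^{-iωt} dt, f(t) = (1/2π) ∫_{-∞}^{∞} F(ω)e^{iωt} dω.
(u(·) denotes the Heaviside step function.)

f(t) = \frac{6 e^{- 4 t} u\left(t\right)}{t + 3}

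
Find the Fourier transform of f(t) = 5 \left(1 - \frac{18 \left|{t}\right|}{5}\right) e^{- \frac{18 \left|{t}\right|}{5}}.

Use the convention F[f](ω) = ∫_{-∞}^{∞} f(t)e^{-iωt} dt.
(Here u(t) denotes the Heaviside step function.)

F(ω) = \frac{45000 \omega^{2}}{\left(25 \omega^{2} + 324\right)^{2}}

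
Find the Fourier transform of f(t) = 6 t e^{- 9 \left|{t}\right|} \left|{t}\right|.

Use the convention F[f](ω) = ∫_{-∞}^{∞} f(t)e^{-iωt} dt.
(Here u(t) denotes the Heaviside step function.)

F(ω) = \frac{24 i \omega \left(\omega^{2} - 243\right)}{\left(\omega^{2} + 81\right)^{3}}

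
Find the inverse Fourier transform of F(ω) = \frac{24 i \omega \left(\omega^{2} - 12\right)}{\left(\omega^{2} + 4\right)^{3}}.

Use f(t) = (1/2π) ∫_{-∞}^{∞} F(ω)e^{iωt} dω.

f(t) = 6 t e^{- 2 \left|{t}\right|} \left|{t}\right|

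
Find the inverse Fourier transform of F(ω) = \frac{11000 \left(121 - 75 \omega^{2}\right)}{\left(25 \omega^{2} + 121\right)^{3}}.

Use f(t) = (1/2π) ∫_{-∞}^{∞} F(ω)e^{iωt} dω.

f(t) = 2 t^{2} e^{- \frac{11 \left|{t}\right|}{5}}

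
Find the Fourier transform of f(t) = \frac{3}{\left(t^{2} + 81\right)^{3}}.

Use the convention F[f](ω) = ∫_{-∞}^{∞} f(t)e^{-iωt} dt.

F(ω) = \frac{\pi \left(27 \omega^{2} + 9 \left|{\omega}\right| + 1\right) e^{- 9 \left|{\omega}\right|}}{52488}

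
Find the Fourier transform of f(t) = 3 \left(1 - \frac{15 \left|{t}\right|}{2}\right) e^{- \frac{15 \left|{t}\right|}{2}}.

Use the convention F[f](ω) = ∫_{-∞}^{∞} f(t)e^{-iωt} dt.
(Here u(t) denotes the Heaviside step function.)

F(ω) = \frac{1440 \omega^{2}}{\left(4 \omega^{2} + 225\right)^{2}}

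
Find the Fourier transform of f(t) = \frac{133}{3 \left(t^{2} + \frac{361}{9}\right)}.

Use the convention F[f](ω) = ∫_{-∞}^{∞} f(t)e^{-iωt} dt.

F(ω) = 7 \pi e^{- \frac{19 \left|{\omega}\right|}{3}}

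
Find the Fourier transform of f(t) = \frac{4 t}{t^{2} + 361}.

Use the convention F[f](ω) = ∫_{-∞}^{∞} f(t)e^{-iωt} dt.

F(ω) = - 4 i \pi e^{- 19 \left|{\omega}\right|} \operatorname{sign}{\left(\omega \right)}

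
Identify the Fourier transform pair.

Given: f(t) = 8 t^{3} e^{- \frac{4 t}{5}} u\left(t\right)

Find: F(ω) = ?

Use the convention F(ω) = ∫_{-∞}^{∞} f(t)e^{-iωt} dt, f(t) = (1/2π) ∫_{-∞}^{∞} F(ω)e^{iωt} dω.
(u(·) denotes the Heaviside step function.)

F(ω) = \frac{30000}{\left(5 i \omega + 4\right)^{4}}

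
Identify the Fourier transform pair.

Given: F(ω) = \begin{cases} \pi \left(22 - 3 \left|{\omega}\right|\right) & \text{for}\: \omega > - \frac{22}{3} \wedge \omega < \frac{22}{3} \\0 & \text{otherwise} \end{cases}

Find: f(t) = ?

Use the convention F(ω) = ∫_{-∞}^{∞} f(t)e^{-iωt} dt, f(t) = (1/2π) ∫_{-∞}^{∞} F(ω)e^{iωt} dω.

f(t) = \frac{6 \sin^{2}{\left(\frac{11 t}{3} \right)}}{t^{2}}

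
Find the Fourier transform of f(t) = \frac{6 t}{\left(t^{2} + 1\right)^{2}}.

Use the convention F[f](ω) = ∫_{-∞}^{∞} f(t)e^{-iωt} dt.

F(ω) = - 3 i \pi \omega e^{- \left|{\omega}\right|}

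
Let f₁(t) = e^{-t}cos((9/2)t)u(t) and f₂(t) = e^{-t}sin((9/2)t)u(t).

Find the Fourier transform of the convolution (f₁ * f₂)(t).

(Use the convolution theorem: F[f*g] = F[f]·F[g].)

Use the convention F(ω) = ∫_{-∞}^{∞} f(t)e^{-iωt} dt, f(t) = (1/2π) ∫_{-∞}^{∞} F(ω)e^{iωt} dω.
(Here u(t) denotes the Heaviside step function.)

F[f₁*f₂](ω) = \frac{72 \left(i \omega + 1\right)}{\left(4 \left(i \omega + 1\right)^{2} + 81\right)^{2}}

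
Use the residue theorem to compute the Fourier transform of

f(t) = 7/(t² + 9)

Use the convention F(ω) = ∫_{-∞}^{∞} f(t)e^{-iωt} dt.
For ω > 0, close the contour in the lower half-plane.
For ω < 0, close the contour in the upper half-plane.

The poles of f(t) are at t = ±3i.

Let g(z) = f(z)e^{-iωz}; for large |z| the factor e^{-iωz} decays in the lower half-plane when ω > 0 and in the upper half-plane when ω < 0.

Case ω > 0 (lower half-plane, clockwise contour ⇒ F(ω) = -2πi·ΣRes):
  Res_{z = - 3 i} g(z) = \frac{7 i e^{- 3 \omega}}{6}
  F(ω) = -2πi·ΣRes = \frac{7 \pi e^{- 3 \omega}}{3}

Case ω < 0 (upper half-plane, counterclockwise contour ⇒ F(ω) = +2πi·ΣRes):
  Res_{z = 3 i} g(z) = - \frac{7 i e^{3 \omega}}{6}
  F(ω) = 2πi·ΣRes = \frac{7 \pi e^{3 \omega}}{3}

Both cases combine into a single formula in |ω|:

F(ω) = \frac{7 \pi e^{- 3 \left|{\omega}\right|}}{3}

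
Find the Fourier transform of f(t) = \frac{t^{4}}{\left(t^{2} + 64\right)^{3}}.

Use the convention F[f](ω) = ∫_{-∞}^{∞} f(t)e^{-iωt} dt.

F(ω) = \frac{\pi \left(64 \omega^{2} - 40 \left|{\omega}\right| + 3\right) e^{- 8 \left|{\omega}\right|}}{64}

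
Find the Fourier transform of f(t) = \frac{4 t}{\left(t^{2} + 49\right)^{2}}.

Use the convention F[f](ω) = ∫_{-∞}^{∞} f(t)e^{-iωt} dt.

F(ω) = - \frac{2 i \pi \omega e^{- 7 \left|{\omega}\right|}}{7}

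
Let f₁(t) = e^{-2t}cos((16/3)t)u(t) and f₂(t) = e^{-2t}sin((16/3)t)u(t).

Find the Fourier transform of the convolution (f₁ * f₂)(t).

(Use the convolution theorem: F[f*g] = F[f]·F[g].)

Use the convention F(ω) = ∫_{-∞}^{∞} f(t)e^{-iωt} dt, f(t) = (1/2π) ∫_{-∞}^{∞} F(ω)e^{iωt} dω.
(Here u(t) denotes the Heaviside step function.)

F[f₁*f₂](ω) = \frac{432 \left(i \omega + 2\right)}{\left(9 \left(i \omega + 2\right)^{2} + 256\right)^{2}}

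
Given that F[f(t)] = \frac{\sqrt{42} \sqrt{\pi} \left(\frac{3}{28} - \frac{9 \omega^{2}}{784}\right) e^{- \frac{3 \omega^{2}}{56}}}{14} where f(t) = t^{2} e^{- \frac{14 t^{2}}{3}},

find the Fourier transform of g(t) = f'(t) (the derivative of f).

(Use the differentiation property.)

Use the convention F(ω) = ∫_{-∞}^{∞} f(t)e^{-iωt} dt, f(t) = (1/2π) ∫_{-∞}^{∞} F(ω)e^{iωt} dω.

F[g](ω) = \frac{3 \sqrt{42} i \sqrt{\pi} \omega \left(28 - 3 \omega^{2}\right) e^{- \frac{3 \omega^{2}}{56}}}{10976}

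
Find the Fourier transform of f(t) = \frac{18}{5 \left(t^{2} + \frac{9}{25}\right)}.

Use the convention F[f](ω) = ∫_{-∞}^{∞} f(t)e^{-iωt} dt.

F(ω) = 6 \pi e^{- \frac{3 \left|{\omega}\right|}{5}}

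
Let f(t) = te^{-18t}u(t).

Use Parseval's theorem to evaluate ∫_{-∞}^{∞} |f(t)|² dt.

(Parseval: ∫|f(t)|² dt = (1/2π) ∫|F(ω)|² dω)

∫|f(t)|² dt = \frac{1}{23328}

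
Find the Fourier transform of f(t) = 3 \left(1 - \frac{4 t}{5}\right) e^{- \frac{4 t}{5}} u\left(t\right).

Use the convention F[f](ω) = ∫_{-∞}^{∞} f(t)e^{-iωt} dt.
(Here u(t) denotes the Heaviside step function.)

F(ω) = \frac{75 i \omega}{- 25 \omega^{2} + 40 i \omega + 16}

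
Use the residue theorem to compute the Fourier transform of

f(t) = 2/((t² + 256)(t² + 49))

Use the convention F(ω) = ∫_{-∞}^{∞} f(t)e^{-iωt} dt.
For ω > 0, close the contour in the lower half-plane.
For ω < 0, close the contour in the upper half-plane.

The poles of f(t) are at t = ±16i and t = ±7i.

Let g(z) = f(z)e^{-iωz}; for large |z| the factor e^{-iωz} decays in the lower half-plane when ω > 0 and in the upper half-plane when ω < 0.

Case ω > 0 (lower half-plane, clockwise contour ⇒ F(ω) = -2πi·ΣRes):
  Res_{z = - 16 i} g(z) = - \frac{i e^{- 16 \omega}}{3312}
  Res_{z = - 7 i} g(z) = \frac{i e^{- 7 \omega}}{1449}
  F(ω) = -2πi·ΣRes = \frac{\pi \left(16 e^{9 \omega} - 7\right) e^{- 16 \omega}}{11592}

Case ω < 0 (upper half-plane, counterclockwise contour ⇒ F(ω) = +2πi·ΣRes):
  Res_{z = 16 i} g(z) = \frac{i e^{16 \omega}}{3312}
  Res_{z = 7 i} g(z) = - \frac{i e^{7 \omega}}{1449}
  F(ω) = 2πi·ΣRes = \frac{\pi \left(16 - 7 e^{9 \omega}\right) e^{7 \omega}}{11592}

Both cases combine into a single formula in |ω|:

F(ω) = \frac{\pi \left(16 e^{9 \left|{\omega}\right|} - 7\right) e^{- 16 \left|{\omega}\right|}}{11592}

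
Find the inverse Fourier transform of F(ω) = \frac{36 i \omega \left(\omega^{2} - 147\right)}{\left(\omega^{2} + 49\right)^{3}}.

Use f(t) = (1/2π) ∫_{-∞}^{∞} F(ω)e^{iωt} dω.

f(t) = 9 t e^{- 7 \left|{t}\right|} \left|{t}\right|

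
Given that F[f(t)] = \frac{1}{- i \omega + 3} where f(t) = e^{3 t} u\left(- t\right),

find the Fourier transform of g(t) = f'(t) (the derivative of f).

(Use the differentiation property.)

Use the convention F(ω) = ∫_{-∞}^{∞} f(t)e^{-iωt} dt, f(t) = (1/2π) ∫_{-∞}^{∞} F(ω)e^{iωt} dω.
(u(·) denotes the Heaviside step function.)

F[g](ω) = - \frac{\omega}{\omega + 3 i}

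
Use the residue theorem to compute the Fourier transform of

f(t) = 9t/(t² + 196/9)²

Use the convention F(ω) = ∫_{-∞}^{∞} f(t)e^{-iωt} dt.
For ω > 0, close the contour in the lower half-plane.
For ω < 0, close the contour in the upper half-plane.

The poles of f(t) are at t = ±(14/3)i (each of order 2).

Let g(z) = f(z)e^{-iωz}; for large |z| the factor e^{-iωz} decays in the lower half-plane when ω > 0 and in the upper half-plane when ω < 0.

Case ω > 0 (lower half-plane, clockwise contour ⇒ F(ω) = -2πi·ΣRes):
  Res_{z = - \frac{14 i}{3}} g(z) = \frac{27 \omega e^{- \frac{14 \omega}{3}}}{56} (pole of order 2)
  F(ω) = -2πi·ΣRes = - \frac{27 i \pi \omega e^{- \frac{14 \omega}{3}}}{28}

Case ω < 0 (upper half-plane, counterclockwise contour ⇒ F(ω) = +2πi·ΣRes):
  Res_{z = \frac{14 i}{3}} g(z) = - \frac{27 \omega e^{\frac{14 \omega}{3}}}{56} (pole of order 2)
  F(ω) = 2πi·ΣRes = - \frac{27 i \pi \omega e^{\frac{14 \omega}{3}}}{28}

Both cases combine into a single formula in |ω|:

F(ω) = - \frac{27 i \pi \omega e^{- \frac{14 \left|{\omega}\right|}{3}}}{28}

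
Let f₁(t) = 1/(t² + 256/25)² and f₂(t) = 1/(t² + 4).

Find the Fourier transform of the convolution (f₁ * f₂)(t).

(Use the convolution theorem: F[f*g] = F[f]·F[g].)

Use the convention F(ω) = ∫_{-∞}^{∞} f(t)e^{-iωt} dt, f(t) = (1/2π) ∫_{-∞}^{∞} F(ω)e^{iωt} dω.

F[f₁*f₂](ω) = \frac{25 \pi^{2} \left(16 \left|{\omega}\right| + 5\right) e^{- \frac{26 \left|{\omega}\right|}{5}}}{16384}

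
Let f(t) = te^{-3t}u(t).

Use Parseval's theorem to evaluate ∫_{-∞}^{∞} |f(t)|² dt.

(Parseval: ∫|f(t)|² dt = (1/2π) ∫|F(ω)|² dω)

∫|f(t)|² dt = \frac{1}{108}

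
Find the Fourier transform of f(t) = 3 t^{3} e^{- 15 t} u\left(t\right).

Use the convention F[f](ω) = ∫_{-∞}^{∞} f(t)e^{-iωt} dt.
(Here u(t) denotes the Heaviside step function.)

F(ω) = \frac{18}{\left(i \omega + 15\right)^{4}}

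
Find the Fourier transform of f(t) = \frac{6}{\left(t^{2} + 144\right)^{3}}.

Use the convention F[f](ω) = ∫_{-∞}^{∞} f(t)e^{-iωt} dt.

F(ω) = \frac{\pi \left(48 \omega^{2} + 12 \left|{\omega}\right| + 1\right) e^{- 12 \left|{\omega}\right|}}{110592}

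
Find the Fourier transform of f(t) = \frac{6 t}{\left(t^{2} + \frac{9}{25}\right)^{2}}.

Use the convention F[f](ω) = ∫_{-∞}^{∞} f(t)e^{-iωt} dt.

F(ω) = - 5 i \pi \omega e^{- \frac{3 \left|{\omega}\right|}{5}}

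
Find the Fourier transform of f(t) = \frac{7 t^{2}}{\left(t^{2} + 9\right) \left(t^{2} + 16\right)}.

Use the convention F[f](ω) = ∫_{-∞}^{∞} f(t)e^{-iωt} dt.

F(ω) = \pi \left(4 - 3 e^{\left|{\omega}\right|}\right) e^{- 4 \left|{\omega}\right|}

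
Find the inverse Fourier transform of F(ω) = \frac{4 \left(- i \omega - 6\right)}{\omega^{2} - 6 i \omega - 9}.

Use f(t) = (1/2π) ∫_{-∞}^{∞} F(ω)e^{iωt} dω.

f(t) = 4 \left(3 t + 1\right) e^{- 3 t} u\left(t\right)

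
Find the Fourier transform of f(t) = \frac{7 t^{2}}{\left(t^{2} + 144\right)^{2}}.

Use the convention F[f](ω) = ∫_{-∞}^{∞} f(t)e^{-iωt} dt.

F(ω) = \frac{7 \pi \left(1 - 12 \left|{\omega}\right|\right) e^{- 12 \left|{\omega}\right|}}{24}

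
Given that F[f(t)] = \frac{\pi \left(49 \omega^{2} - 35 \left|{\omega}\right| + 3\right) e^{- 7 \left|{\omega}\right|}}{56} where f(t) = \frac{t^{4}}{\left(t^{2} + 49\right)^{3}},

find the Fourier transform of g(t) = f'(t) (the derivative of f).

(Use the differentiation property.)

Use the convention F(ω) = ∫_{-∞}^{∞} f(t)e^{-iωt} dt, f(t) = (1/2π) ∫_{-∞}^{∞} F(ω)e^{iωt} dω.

F[g](ω) = \frac{i \pi \omega \left(49 \omega^{2} - 35 \left|{\omega}\right| + 3\right) e^{- 7 \left|{\omega}\right|}}{56}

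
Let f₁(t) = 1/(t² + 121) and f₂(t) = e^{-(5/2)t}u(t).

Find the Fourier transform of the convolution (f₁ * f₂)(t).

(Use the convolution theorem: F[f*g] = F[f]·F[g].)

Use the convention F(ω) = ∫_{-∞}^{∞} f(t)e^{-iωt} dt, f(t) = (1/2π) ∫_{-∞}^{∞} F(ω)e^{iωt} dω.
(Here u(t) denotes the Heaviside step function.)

F[f₁*f₂](ω) = \frac{2 \pi e^{- 11 \left|{\omega}\right|}}{11 \left(2 i \omega + 5\right)}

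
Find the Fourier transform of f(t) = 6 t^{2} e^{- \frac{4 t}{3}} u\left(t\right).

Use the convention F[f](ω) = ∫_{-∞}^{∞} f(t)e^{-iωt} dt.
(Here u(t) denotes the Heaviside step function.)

F(ω) = \frac{324}{\left(3 i \omega + 4\right)^{3}}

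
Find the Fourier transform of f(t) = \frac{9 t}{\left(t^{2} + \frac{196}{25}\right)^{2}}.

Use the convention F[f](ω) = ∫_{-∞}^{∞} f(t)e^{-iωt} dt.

F(ω) = - \frac{45 i \pi \omega e^{- \frac{14 \left|{\omega}\right|}{5}}}{28}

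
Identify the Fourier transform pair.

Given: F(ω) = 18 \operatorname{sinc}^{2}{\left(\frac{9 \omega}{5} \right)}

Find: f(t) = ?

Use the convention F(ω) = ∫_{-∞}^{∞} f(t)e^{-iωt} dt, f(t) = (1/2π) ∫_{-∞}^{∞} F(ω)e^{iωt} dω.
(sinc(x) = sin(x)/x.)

f(t) = 5 \left(\begin{cases} 1 - \frac{5 \left|{t}\right|}{18} & \text{for}\: \left|{t}\right| < \frac{18}{5} \\0 & \text{otherwise} \end{cases}\right)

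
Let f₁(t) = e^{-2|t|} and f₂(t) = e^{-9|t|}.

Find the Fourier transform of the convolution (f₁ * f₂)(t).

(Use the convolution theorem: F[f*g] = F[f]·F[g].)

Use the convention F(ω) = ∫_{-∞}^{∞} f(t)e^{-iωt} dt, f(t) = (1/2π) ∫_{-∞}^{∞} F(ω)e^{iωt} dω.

F[f₁*f₂](ω) = \frac{72}{\left(\omega^{2} + 4\right) \left(\omega^{2} + 81\right)}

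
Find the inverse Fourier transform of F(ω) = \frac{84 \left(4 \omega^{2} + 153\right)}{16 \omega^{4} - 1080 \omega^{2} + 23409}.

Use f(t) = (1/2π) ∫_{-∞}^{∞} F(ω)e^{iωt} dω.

f(t) = 7 e^{- \frac{3 \left|{t}\right|}{2}} \cos{\left(6 \left|{t}\right| \right)}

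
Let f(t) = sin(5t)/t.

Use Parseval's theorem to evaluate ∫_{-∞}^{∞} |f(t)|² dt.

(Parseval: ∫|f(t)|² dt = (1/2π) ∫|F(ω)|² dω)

∫|f(t)|² dt = 5 \pi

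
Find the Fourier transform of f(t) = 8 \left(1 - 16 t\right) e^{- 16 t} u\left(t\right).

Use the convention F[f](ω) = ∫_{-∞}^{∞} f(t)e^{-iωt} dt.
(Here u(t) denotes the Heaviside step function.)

F(ω) = \frac{8 i \omega}{- \omega^{2} + 32 i \omega + 256}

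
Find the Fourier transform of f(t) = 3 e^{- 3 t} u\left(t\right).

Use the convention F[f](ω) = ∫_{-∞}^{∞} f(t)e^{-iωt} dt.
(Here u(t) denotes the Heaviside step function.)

F(ω) = \frac{3}{i \omega + 3}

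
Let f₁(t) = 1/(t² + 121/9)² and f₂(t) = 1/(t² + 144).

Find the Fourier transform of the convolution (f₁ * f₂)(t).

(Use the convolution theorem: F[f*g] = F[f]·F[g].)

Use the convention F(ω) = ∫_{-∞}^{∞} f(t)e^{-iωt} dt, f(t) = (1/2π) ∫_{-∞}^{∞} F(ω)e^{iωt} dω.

F[f₁*f₂](ω) = \frac{3 \pi^{2} \left(11 \left|{\omega}\right| + 3\right) e^{- \frac{47 \left|{\omega}\right|}{3}}}{10648}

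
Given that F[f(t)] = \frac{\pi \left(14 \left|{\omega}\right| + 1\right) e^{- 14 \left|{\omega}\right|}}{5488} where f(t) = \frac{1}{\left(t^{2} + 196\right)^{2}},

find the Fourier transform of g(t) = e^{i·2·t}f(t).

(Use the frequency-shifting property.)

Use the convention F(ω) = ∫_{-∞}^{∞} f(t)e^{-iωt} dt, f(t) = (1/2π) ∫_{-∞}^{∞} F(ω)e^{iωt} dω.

F[g](ω) = \frac{\pi \left(14 \left|{\omega - 2}\right| + 1\right) e^{- 14 \left|{\omega - 2}\right|}}{5488}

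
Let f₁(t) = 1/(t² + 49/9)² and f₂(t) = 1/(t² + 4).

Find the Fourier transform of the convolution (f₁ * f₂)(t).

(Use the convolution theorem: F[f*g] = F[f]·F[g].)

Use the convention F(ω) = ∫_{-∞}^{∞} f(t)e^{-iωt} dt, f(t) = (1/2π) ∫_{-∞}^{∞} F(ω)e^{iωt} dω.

F[f₁*f₂](ω) = \frac{9 \pi^{2} \left(7 \left|{\omega}\right| + 3\right) e^{- \frac{13 \left|{\omega}\right|}{3}}}{1372}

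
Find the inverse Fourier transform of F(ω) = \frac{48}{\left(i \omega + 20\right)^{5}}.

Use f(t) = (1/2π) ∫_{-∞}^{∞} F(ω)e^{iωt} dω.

f(t) = 2 t^{4} e^{- 20 t} u\left(t\right)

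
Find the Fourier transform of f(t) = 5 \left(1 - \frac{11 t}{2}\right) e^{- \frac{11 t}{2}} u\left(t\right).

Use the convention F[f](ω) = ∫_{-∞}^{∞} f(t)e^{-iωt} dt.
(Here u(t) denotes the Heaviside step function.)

F(ω) = \frac{20 i \omega}{- 4 \omega^{2} + 44 i \omega + 121}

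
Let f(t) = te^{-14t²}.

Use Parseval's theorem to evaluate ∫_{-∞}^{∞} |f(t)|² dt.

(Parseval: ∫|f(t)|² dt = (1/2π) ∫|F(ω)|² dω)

∫|f(t)|² dt = \frac{\sqrt{7} \sqrt{\pi}}{784}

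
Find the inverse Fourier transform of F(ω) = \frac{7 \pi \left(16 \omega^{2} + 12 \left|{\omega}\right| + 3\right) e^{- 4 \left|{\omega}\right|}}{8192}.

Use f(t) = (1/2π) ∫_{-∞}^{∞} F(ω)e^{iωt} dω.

f(t) = \frac{7}{\left(t^{2} + 16\right)^{3}}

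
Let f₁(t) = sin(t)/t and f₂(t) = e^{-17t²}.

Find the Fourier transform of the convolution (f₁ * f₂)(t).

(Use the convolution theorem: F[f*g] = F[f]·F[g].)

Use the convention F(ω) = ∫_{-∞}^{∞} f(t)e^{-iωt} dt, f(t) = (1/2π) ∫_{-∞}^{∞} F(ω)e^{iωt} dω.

F[f₁*f₂](ω) = \begin{cases} \frac{\sqrt{17} \pi^{\frac{3}{2}} e^{- \frac{\omega^{2}}{68}}}{17} & \text{for}\: \omega > -1 \wedge \omega < 1 \\0 & \text{otherwise} \end{cases}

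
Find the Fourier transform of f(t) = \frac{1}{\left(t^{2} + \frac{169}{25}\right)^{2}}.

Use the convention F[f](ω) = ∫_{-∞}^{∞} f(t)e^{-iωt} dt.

F(ω) = \frac{25 \pi \left(13 \left|{\omega}\right| + 5\right) e^{- \frac{13 \left|{\omega}\right|}{5}}}{4394}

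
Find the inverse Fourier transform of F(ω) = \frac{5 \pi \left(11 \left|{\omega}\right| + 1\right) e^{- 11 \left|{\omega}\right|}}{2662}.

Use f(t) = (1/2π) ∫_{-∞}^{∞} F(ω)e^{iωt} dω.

f(t) = \frac{5}{\left(t^{2} + 121\right)^{2}}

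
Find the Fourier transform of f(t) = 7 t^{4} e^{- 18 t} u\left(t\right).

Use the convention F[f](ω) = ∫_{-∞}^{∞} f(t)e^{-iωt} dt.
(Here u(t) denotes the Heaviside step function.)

F(ω) = \frac{168}{\left(i \omega + 18\right)^{5}}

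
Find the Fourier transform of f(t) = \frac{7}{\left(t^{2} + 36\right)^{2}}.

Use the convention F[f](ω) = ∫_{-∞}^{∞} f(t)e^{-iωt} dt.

F(ω) = \frac{7 \pi \left(6 \left|{\omega}\right| + 1\right) e^{- 6 \left|{\omega}\right|}}{432}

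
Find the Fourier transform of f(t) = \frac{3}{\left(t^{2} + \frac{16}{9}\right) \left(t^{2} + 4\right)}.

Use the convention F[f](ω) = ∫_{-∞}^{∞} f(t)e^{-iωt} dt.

F(ω) = - \frac{27 \pi e^{- 2 \left|{\omega}\right|}}{40} + \frac{81 \pi e^{- \frac{4 \left|{\omega}\right|}{3}}}{80}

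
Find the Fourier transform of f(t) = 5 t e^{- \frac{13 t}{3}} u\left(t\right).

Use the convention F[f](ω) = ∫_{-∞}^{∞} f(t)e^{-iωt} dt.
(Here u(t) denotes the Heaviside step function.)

F(ω) = \frac{45}{\left(3 i \omega + 13\right)^{2}}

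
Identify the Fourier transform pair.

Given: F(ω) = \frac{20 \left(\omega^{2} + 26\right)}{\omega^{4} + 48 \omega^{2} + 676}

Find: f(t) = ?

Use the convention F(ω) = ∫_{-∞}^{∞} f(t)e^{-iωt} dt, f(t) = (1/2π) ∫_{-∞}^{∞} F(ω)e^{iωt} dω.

f(t) = 2 e^{- 5 \left|{t}\right|} \cos{\left(t \right)}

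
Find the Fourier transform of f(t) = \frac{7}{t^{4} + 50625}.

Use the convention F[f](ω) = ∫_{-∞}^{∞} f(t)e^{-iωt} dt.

F(ω) = \frac{7 \pi e^{- \frac{15 \sqrt{2} \left|{\omega}\right|}{2}} \sin{\left(\frac{15 \sqrt{2} \left|{\omega}\right|}{2} + \frac{\pi}{4} \right)}}{3375}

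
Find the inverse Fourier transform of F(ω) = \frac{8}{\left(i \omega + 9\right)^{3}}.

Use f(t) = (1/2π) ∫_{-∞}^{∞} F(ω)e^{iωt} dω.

f(t) = 4 t^{2} e^{- 9 t} u\left(t\right)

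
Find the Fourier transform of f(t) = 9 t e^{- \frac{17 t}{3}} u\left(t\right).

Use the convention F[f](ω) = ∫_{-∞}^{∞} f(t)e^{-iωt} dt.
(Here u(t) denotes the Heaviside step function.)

F(ω) = \frac{81}{\left(3 i \omega + 17\right)^{2}}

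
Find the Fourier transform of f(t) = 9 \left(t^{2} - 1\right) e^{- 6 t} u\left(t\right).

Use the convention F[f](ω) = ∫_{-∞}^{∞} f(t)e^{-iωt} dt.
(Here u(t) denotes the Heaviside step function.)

F(ω) = \frac{9 \left(2 i \omega - \left(i \omega + 6\right)^{3} + 12\right)}{\left(i \omega + 6\right)^{4}}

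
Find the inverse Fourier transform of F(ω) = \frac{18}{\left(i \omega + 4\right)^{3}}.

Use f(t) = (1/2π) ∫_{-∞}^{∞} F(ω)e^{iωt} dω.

f(t) = 9 t^{2} e^{- 4 t} u\left(t\right)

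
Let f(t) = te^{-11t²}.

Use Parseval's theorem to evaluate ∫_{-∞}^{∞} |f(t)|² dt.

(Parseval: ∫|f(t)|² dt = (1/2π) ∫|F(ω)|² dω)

∫|f(t)|² dt = \frac{\sqrt{22} \sqrt{\pi}}{968}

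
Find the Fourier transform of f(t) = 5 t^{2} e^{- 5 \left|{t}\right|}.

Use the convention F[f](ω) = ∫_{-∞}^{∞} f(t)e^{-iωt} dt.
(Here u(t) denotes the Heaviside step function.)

F(ω) = \frac{100 \left(25 - 3 \omega^{2}\right)}{\left(\omega^{2} + 25\right)^{3}}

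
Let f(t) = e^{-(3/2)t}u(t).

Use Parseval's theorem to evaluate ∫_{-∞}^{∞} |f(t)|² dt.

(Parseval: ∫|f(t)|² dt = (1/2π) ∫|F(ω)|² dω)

∫|f(t)|² dt = \frac{1}{3}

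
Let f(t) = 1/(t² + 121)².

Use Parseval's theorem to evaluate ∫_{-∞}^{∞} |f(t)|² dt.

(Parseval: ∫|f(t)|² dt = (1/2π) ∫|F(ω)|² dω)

∫|f(t)|² dt = \frac{5 \pi}{311794736}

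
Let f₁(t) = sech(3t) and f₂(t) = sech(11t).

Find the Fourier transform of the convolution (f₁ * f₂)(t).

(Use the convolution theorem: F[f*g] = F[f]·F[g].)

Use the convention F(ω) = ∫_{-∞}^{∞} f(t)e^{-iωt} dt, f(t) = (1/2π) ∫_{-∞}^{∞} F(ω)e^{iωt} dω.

F[f₁*f₂](ω) = \frac{\pi^{2}}{33 \cosh{\left(\frac{\pi \omega}{22} \right)} \cosh{\left(\frac{\pi \omega}{6} \right)}}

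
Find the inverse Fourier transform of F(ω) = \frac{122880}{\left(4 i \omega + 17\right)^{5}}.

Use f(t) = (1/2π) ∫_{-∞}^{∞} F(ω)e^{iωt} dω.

f(t) = 5 t^{4} e^{- \frac{17 t}{4}} u\left(t\right)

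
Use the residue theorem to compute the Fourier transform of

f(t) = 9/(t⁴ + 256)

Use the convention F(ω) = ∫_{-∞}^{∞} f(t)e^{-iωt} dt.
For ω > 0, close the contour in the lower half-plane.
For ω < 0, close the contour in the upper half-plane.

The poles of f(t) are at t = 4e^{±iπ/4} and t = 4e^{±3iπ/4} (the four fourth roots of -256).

Let g(z) = f(z)e^{-iωz}; for large |z| the factor e^{-iωz} decays in the lower half-plane when ω > 0 and in the upper half-plane when ω < 0.

Case ω > 0 (lower half-plane, clockwise contour ⇒ F(ω) = -2πi·ΣRes):
  Res_{z = - 2 \sqrt{2} - 2 \sqrt{2} i} g(z) = \frac{9 \sqrt{2} i \left(1 - i\right) e^{2 \sqrt{2} \omega \left(-1 + i\right)}}{512}
  Res_{z = 2 \sqrt{2} - 2 \sqrt{2} i} g(z) = \frac{9 \sqrt{2} i \left(1 + i\right) e^{- 2 \sqrt{2} \omega \left(1 + i\right)}}{512}
  F(ω) = -2πi·ΣRes = \frac{9 \sqrt{2} \pi \left(1 - i\right) \left(e^{4 \sqrt{2} i \omega} + i\right) e^{- 2 \sqrt{2} \omega \left(1 + i\right)}}{256} = \frac{9 \pi e^{- 2 \sqrt{2} \omega} \sin{\left(2 \sqrt{2} \omega + \frac{\pi}{4} \right)}}{64}

Case ω < 0 (upper half-plane, counterclockwise contour ⇒ F(ω) = +2πi·ΣRes):
  Res_{z = 2 \sqrt{2} + 2 \sqrt{2} i} g(z) = \frac{9 \sqrt{2} i \left(-1 + i\right) e^{2 \sqrt{2} \omega \left(1 - i\right)}}{512}
  Res_{z = - 2 \sqrt{2} + 2 \sqrt{2} i} g(z) = \frac{9 \sqrt{2} \left(1 - i\right) e^{2 \sqrt{2} \omega \left(1 + i\right)}}{512}
  F(ω) = 2πi·ΣRes = - \frac{9 \sqrt{2} i \pi \left(i \left(1 - i\right) e^{2 \sqrt{2} \omega \left(1 - i\right)} - \left(1 - i\right) e^{2 \sqrt{2} \omega \left(1 + i\right)}\right)}{256} = \frac{9 \pi e^{2 \sqrt{2} \omega} \cos{\left(2 \sqrt{2} \omega + \frac{\pi}{4} \right)}}{64}

Both cases combine into a single formula in |ω|:

F(ω) = \frac{9 \pi e^{- 2 \sqrt{2} \left|{\omega}\right|} \sin{\left(2 \sqrt{2} \left|{\omega}\right| + \frac{\pi}{4} \right)}}{64}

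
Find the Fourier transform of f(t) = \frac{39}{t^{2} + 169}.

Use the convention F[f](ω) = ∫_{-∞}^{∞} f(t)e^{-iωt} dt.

F(ω) = 3 \pi e^{- 13 \left|{\omega}\right|}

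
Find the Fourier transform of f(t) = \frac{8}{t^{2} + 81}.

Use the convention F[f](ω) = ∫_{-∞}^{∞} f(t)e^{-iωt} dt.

F(ω) = \frac{8 \pi e^{- 9 \left|{\omega}\right|}}{9}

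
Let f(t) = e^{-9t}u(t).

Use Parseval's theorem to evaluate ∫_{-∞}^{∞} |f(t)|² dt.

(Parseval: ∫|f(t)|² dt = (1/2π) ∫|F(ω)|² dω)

∫|f(t)|² dt = \frac{1}{18}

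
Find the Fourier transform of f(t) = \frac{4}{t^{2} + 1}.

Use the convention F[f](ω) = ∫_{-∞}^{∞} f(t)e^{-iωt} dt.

F(ω) = 4 \pi e^{- \left|{\omega}\right|}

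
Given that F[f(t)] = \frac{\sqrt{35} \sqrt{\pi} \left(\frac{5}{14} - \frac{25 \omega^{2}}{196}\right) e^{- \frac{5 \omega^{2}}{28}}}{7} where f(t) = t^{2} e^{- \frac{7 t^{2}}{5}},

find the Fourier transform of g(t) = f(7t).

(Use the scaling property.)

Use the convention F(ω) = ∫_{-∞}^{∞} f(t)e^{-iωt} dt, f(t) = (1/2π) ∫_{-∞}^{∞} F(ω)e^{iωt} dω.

F[g](ω) = \frac{5 \sqrt{35} \sqrt{\pi} \left(686 - 5 \omega^{2}\right) e^{- \frac{5 \omega^{2}}{1372}}}{470596}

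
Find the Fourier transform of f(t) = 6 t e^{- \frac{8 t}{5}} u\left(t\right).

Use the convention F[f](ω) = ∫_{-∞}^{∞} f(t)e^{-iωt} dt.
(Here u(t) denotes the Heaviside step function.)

F(ω) = \frac{150}{\left(5 i \omega + 8\right)^{2}}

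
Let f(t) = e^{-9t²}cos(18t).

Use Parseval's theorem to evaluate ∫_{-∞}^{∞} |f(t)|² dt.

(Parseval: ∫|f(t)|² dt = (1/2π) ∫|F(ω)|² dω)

∫|f(t)|² dt = \frac{\sqrt{2} \sqrt{\pi} \left(1 + e^{18}\right)}{12 e^{18}}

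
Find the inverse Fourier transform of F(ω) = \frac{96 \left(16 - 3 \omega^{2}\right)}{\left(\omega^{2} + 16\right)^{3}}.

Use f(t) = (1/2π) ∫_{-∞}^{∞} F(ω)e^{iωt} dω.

f(t) = 6 t^{2} e^{- 4 \left|{t}\right|}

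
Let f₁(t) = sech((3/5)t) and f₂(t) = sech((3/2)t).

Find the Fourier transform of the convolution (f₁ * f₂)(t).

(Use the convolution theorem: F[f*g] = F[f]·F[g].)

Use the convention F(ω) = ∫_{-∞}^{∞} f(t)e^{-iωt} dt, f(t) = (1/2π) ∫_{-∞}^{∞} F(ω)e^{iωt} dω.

F[f₁*f₂](ω) = \frac{10 \pi^{2}}{9 \cosh{\left(\frac{\pi \omega}{3} \right)} \cosh{\left(\frac{5 \pi \omega}{6} \right)}}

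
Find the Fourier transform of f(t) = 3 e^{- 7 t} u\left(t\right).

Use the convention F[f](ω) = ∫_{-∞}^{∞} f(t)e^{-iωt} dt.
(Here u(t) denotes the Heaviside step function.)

F(ω) = \frac{3}{i \omega + 7}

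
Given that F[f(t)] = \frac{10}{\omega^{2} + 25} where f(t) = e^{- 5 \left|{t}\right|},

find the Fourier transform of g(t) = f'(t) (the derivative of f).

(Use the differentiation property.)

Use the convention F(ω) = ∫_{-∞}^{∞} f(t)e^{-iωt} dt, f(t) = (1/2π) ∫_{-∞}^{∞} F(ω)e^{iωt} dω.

F[g](ω) = \frac{10 i \omega}{\omega^{2} + 25}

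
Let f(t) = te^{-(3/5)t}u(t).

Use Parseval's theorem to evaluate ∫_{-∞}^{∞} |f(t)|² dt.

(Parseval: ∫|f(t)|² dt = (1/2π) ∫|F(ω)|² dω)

∫|f(t)|² dt = \frac{125}{108}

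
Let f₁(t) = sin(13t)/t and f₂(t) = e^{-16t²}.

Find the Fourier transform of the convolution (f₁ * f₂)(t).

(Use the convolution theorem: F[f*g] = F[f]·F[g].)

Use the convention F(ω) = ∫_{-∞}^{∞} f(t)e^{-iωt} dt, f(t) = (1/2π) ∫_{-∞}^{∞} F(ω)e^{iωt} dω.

F[f₁*f₂](ω) = \begin{cases} \frac{\pi^{\frac{3}{2}} e^{- \frac{\omega^{2}}{64}}}{4} & \text{for}\: \omega > -13 \wedge \omega < 13 \\0 & \text{otherwise} \end{cases}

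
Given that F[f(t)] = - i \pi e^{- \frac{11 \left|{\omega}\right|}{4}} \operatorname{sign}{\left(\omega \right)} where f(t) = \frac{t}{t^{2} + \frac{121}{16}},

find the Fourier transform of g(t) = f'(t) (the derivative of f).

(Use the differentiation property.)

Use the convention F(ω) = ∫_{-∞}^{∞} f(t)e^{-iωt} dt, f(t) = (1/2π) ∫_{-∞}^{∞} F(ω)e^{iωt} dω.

F[g](ω) = \pi \omega e^{- \frac{11 \left|{\omega}\right|}{4}} \operatorname{sign}{\left(\omega \right)}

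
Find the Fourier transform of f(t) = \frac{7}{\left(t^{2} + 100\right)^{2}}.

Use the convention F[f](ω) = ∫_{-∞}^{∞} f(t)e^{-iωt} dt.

F(ω) = \frac{7 \pi \left(10 \left|{\omega}\right| + 1\right) e^{- 10 \left|{\omega}\right|}}{2000}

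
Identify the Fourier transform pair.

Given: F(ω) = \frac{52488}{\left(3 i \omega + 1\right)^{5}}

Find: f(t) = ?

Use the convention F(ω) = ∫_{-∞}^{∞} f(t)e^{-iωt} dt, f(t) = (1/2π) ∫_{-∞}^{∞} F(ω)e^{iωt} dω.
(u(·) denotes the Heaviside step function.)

f(t) = 9 t^{4} e^{- \frac{t}{3}} u\left(t\right)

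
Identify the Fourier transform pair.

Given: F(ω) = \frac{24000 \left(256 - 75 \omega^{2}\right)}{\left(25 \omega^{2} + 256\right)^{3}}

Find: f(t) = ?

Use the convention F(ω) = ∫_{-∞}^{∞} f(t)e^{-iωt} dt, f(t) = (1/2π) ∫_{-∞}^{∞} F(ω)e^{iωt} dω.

f(t) = 3 t^{2} e^{- \frac{16 \left|{t}\right|}{5}}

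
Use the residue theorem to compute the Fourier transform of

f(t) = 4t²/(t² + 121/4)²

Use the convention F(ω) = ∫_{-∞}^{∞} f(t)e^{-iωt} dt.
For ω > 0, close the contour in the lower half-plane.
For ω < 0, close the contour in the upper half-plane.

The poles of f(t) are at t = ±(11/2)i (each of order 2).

Let g(z) = f(z)e^{-iωz}; for large |z| the factor e^{-iωz} decays in the lower half-plane when ω > 0 and in the upper half-plane when ω < 0.

Case ω > 0 (lower half-plane, clockwise contour ⇒ F(ω) = -2πi·ΣRes):
  Res_{z = - \frac{11 i}{2}} g(z) = i \left(\frac{2}{11} - \omega\right) e^{- \frac{11 \omega}{2}} (pole of order 2)
  F(ω) = -2πi·ΣRes = \frac{2 \pi \left(2 - 11 \omega\right) e^{- \frac{11 \omega}{2}}}{11}

Case ω < 0 (upper half-plane, counterclockwise contour ⇒ F(ω) = +2πi·ΣRes):
  Res_{z = \frac{11 i}{2}} g(z) = i \left(- \omega - \frac{2}{11}\right) e^{\frac{11 \omega}{2}} (pole of order 2)
  F(ω) = 2πi·ΣRes = \frac{2 \pi \left(11 \omega + 2\right) e^{\frac{11 \omega}{2}}}{11}

Both cases combine into a single formula in |ω|:

F(ω) = \frac{2 \pi \left(2 - 11 \left|{\omega}\right|\right) e^{- \frac{11 \left|{\omega}\right|}{2}}}{11}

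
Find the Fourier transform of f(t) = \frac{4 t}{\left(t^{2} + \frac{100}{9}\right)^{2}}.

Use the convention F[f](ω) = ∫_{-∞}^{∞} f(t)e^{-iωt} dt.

F(ω) = - \frac{3 i \pi \omega e^{- \frac{10 \left|{\omega}\right|}{3}}}{5}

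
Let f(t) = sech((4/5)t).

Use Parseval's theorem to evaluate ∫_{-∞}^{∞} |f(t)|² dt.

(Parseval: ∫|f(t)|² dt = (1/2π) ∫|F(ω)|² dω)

∫|f(t)|² dt = \frac{5}{2}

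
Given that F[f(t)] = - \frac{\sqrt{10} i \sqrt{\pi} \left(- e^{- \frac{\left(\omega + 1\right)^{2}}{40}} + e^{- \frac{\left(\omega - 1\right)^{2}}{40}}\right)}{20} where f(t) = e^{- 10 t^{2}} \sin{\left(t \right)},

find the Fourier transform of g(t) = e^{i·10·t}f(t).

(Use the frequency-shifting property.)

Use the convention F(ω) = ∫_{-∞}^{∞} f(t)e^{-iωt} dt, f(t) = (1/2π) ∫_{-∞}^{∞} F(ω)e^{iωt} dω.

F[g](ω) = \frac{\sqrt{10} i \sqrt{\pi} \left(e - e^{\frac{\omega}{10}}\right) e^{- \frac{\omega^{2}}{40} + \frac{9 \omega}{20} - \frac{121}{40}}}{20}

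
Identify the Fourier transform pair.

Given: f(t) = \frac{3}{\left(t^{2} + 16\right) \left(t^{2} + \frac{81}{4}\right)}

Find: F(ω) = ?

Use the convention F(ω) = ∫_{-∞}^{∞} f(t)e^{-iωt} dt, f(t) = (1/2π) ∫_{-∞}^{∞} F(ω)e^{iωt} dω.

F(ω) = \frac{3 \pi e^{- 4 \left|{\omega}\right|}}{17} - \frac{8 \pi e^{- \frac{9 \left|{\omega}\right|}{2}}}{51}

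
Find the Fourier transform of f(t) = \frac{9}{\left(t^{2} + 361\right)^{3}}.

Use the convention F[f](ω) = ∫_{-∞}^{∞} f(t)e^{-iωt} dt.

F(ω) = \frac{9 \pi \left(361 \omega^{2} + 57 \left|{\omega}\right| + 3\right) e^{- 19 \left|{\omega}\right|}}{19808792}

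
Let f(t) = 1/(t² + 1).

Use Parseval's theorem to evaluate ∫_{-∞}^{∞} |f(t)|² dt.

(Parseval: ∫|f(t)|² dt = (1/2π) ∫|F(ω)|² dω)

∫|f(t)|² dt = \frac{\pi}{2}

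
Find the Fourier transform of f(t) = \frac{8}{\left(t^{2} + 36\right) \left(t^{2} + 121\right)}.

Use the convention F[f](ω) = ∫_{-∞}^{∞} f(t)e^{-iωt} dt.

F(ω) = \frac{4 \pi \left(11 e^{5 \left|{\omega}\right|} - 6\right) e^{- 11 \left|{\omega}\right|}}{2805}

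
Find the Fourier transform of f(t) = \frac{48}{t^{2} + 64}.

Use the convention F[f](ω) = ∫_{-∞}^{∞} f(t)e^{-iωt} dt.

F(ω) = 6 \pi e^{- 8 \left|{\omega}\right|}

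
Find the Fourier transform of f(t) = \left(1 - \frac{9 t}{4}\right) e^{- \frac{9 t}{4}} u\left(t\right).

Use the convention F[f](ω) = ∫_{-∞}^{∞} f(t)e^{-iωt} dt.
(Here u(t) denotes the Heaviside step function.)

F(ω) = \frac{16 i \omega}{- 16 \omega^{2} + 72 i \omega + 81}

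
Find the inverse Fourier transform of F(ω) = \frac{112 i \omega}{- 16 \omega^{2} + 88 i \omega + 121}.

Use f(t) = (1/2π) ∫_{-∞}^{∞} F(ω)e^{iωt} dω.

f(t) = 7 \left(1 - \frac{11 t}{4}\right) e^{- \frac{11 t}{4}} u\left(t\right)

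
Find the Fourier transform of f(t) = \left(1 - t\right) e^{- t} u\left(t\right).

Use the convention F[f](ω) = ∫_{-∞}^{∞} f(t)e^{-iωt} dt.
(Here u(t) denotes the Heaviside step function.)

F(ω) = \frac{i \omega}{- \omega^{2} + 2 i \omega + 1}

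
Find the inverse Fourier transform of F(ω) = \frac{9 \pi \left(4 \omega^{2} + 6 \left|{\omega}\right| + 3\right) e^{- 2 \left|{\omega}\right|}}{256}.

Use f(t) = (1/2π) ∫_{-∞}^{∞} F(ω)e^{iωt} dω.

f(t) = \frac{9}{\left(t^{2} + 4\right)^{3}}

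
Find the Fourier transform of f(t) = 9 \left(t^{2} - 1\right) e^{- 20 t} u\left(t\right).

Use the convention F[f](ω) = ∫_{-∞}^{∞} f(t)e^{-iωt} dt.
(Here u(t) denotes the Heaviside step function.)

F(ω) = \frac{9 \left(2 i \omega - \left(i \omega + 20\right)^{3} + 40\right)}{\left(i \omega + 20\right)^{4}}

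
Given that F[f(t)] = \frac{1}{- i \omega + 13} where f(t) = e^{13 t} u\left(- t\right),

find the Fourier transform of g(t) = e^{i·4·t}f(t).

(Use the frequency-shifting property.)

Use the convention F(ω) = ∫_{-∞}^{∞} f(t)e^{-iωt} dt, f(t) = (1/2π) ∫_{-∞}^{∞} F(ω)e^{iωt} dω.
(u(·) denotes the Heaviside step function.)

F[g](ω) = \frac{i}{\omega - 4 + 13 i}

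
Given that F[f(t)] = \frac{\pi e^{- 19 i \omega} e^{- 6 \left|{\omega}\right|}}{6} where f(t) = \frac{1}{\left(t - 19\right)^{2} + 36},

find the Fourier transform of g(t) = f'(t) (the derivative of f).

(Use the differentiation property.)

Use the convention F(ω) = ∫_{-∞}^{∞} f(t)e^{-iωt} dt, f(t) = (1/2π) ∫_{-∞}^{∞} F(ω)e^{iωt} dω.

F[g](ω) = \frac{i \pi \omega e^{- 19 i \omega - 6 \left|{\omega}\right|}}{6}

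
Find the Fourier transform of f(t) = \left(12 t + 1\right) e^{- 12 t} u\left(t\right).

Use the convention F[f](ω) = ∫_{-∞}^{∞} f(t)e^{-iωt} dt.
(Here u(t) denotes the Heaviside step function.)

F(ω) = \frac{- i \omega - 24}{\omega^{2} - 24 i \omega - 144}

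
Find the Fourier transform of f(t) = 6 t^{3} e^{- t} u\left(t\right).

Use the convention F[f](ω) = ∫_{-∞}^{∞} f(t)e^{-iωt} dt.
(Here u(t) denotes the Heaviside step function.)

F(ω) = \frac{36}{\left(i \omega + 1\right)^{4}}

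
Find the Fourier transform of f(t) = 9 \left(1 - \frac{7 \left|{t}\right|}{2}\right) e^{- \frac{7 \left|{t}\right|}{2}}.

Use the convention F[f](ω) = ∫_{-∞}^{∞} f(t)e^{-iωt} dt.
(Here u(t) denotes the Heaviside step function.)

F(ω) = \frac{2016 \omega^{2}}{\left(4 \omega^{2} + 49\right)^{2}}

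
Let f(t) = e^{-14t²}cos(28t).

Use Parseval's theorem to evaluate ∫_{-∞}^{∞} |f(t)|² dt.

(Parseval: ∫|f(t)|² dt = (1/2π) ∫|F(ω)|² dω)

∫|f(t)|² dt = \frac{\sqrt{7} \sqrt{\pi} \left(1 + e^{28}\right)}{28 e^{28}}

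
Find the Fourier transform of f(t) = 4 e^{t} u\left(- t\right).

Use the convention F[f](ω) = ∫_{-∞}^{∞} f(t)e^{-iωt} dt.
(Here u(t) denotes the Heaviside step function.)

F(ω) = \frac{4 i}{\omega + i}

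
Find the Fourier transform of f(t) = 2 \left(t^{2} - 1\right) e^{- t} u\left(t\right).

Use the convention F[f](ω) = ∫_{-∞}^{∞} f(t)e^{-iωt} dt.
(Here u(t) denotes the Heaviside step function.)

F(ω) = \frac{2 \left(2 i \omega - \left(i \omega + 1\right)^{3} + 2\right)}{\left(i \omega + 1\right)^{4}}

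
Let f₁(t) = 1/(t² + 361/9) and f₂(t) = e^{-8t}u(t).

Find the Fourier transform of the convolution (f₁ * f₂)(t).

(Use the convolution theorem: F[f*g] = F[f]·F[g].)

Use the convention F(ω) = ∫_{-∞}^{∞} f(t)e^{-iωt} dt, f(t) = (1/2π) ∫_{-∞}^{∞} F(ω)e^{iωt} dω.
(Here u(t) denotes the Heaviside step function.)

F[f₁*f₂](ω) = \frac{3 \pi e^{- \frac{19 \left|{\omega}\right|}{3}}}{19 \left(i \omega + 8\right)}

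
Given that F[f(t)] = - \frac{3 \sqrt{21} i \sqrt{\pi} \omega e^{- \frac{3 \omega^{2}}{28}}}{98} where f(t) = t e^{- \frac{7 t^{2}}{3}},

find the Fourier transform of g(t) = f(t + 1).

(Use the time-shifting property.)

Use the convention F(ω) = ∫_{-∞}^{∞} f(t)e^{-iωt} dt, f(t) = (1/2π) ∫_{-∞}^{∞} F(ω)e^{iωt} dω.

F[g](ω) = - \frac{3 \sqrt{21} i \sqrt{\pi} \omega e^{- \omega \left(\frac{3 \omega}{28} - i\right)}}{98}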